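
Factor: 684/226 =342/113 = 2^1*3^2*19^1*113^( - 1)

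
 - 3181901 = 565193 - 3747094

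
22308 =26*858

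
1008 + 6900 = 7908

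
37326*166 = 6196116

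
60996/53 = 1150  +  46/53 = 1150.87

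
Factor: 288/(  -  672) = - 3^1 * 7^( - 1 )=-  3/7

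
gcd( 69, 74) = 1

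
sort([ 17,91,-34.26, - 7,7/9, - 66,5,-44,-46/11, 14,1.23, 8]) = [-66, - 44,-34.26,-7,-46/11, 7/9, 1.23 , 5,8,14,17,91 ] 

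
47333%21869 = 3595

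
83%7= 6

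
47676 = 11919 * 4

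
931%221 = 47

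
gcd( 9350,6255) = 5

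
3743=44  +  3699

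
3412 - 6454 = -3042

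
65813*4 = 263252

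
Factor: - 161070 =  - 2^1*3^1 * 5^1*7^1 * 13^1 *59^1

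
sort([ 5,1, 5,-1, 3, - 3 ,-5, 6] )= [ - 5,  -  3, - 1, 1, 3, 5, 5, 6] 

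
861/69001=861/69001  =  0.01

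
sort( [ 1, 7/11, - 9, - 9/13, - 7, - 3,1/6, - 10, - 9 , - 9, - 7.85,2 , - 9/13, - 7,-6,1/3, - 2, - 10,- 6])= [- 10, - 10, - 9, - 9,  -  9, - 7.85, - 7, - 7, - 6, - 6  ,- 3,  -  2, - 9/13, - 9/13,1/6,1/3,7/11,1,2 ] 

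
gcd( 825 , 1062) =3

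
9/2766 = 3/922 = 0.00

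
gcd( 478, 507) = 1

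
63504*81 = 5143824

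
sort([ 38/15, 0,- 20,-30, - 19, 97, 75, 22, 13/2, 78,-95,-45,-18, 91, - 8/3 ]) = [ - 95,- 45,-30, - 20, - 19,- 18, - 8/3  ,  0,38/15 , 13/2, 22, 75,78, 91,  97]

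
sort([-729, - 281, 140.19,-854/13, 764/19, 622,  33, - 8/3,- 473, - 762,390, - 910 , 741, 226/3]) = [ - 910  ,- 762, - 729, - 473, - 281, - 854/13, -8/3,33, 764/19,  226/3, 140.19,390, 622, 741]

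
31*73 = 2263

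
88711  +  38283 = 126994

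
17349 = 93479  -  76130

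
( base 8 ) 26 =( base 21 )11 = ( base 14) 18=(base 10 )22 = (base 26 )M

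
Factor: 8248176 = 2^4*3^3* 61^1 * 313^1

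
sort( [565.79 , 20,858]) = [20,565.79, 858] 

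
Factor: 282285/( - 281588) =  -405/404 = - 2^( - 2)*3^4*5^1*101^(  -  1)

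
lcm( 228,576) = 10944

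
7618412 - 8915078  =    -  1296666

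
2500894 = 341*7334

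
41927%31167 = 10760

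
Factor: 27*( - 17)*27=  - 12393 = - 3^6 * 17^1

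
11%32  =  11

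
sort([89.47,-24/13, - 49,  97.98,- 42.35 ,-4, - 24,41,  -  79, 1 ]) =[ - 79 ,-49,- 42.35,  -  24,-4, - 24/13  ,  1, 41, 89.47, 97.98]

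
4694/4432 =1 + 131/2216 = 1.06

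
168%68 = 32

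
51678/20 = 25839/10 = 2583.90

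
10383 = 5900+4483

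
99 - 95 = 4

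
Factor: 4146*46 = 2^2*3^1*23^1*691^1 = 190716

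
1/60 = 1/60 =0.02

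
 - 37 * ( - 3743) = 138491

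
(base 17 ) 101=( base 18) g2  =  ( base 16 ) 122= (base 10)290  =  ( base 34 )8i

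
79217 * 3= 237651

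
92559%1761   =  987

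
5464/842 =6 + 206/421 = 6.49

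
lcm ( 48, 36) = 144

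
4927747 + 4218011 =9145758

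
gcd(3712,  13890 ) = 2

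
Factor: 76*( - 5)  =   - 2^2*5^1*19^1 = - 380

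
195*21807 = 4252365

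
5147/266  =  19+93/266 = 19.35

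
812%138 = 122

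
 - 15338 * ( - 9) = 138042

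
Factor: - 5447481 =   -  3^1*13^1 *23^1*6073^1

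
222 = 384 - 162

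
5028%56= 44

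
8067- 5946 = 2121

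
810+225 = 1035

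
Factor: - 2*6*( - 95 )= 2^2 * 3^1 * 5^1*19^1 = 1140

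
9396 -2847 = 6549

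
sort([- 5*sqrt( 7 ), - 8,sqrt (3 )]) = [-5*sqrt( 7), - 8 , sqrt (3 ) ]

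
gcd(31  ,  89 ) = 1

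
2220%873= 474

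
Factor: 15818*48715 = 770573870 =2^1*5^1*11^1*719^1*9743^1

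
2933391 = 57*51463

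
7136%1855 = 1571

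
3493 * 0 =0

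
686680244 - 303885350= 382794894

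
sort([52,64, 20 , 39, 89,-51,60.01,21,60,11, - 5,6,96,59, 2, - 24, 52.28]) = [ - 51,- 24, -5,2, 6,  11, 20,21,39,  52,52.28, 59,60,60.01, 64,89,96]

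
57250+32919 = 90169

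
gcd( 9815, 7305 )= 5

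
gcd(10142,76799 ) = 1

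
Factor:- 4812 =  - 2^2*3^1* 401^1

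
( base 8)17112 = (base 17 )19e2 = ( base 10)7754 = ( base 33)73W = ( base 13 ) 36B6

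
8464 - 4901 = 3563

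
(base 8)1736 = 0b1111011110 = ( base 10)990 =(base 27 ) 19i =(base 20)29A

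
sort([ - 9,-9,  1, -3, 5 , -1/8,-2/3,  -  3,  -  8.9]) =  [-9, - 9, - 8.9, - 3, - 3,-2/3,  -  1/8,1, 5] 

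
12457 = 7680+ 4777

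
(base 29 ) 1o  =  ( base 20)2D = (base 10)53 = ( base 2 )110101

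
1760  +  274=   2034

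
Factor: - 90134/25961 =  - 2^1*11^1 *13^( -1 )* 17^1*241^1*1997^( - 1 )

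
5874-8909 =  - 3035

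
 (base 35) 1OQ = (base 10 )2091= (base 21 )4FC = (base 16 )82b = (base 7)6045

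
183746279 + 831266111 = 1015012390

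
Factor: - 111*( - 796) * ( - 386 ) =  - 2^3*3^1*37^1 *193^1*199^1 = - 34105416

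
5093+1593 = 6686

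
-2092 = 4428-6520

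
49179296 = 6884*7144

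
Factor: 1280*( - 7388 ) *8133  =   - 76910853120 = -2^10*3^1 * 5^1*1847^1*2711^1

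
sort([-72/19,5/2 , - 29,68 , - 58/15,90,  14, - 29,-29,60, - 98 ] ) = [ - 98, - 29,-29, - 29,  -  58/15, - 72/19 , 5/2 , 14, 60,68,90]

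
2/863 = 2/863= 0.00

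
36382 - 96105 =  - 59723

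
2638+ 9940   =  12578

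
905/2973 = 905/2973 = 0.30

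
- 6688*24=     -  160512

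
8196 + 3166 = 11362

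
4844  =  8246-3402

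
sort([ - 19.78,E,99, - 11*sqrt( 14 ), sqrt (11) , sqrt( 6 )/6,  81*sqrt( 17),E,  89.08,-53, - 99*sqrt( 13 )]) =[ - 99*sqrt( 13 ), - 53, - 11 * sqrt( 14), - 19.78,  sqrt(6 ) /6, E,E,sqrt( 11 ),89.08,99, 81*sqrt( 17 )]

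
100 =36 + 64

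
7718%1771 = 634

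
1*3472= 3472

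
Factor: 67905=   3^3*5^1 * 503^1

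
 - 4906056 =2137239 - 7043295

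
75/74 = 1 + 1/74 = 1.01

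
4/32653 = 4/32653 = 0.00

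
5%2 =1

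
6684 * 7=46788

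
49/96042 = 49/96042   =  0.00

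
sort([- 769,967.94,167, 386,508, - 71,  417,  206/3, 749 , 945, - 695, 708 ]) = [-769, - 695, - 71,206/3,  167,386, 417,508,708 , 749, 945, 967.94]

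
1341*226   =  303066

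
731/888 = 731/888 = 0.82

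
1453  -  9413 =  - 7960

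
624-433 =191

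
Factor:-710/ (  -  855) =142/171 =2^1*3^( - 2) * 19^( - 1 )*71^1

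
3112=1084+2028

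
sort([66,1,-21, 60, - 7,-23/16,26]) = [-21,-7,  -  23/16, 1, 26, 60,  66] 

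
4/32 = 1/8 = 0.12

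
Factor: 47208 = 2^3*3^1*7^1 * 281^1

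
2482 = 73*34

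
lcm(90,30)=90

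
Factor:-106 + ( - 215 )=  -  321  =  -3^1 * 107^1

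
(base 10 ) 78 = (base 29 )2k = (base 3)2220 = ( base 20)3i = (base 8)116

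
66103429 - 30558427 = 35545002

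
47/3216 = 47/3216 =0.01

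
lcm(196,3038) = 6076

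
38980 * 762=29702760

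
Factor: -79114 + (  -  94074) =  - 2^2*29^1 * 1493^1 = -173188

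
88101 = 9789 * 9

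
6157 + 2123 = 8280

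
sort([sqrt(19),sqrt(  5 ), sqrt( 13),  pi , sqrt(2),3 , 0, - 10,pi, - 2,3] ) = [ - 10, - 2, 0,sqrt (2), sqrt ( 5) , 3,3,pi,pi,sqrt ( 13),sqrt(19)]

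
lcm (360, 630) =2520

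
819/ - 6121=-1 + 5302/6121= - 0.13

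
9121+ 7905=17026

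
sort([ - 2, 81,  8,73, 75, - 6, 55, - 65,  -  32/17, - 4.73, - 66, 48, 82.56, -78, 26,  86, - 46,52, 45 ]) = [ - 78,-66,-65,  -  46,-6,-4.73, - 2,  -  32/17, 8, 26, 45, 48 , 52, 55,  73, 75, 81,  82.56, 86] 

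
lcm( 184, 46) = 184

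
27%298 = 27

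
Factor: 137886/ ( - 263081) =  - 402/767 = - 2^1*3^1 * 13^(  -  1)*59^ ( - 1) *67^1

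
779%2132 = 779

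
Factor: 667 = 23^1 * 29^1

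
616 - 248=368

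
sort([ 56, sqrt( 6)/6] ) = [ sqrt( 6)/6, 56 ] 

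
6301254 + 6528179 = 12829433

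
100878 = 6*16813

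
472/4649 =472/4649 = 0.10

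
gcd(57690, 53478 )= 18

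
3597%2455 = 1142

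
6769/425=15 + 394/425 = 15.93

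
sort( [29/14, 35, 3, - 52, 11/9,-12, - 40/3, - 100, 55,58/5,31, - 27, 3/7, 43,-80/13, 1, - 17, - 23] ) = [ - 100,-52, - 27, - 23, - 17, - 40/3, - 12,-80/13,3/7, 1,11/9,29/14,3, 58/5,31,35, 43, 55]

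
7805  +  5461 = 13266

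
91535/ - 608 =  - 91535/608  =  - 150.55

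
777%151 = 22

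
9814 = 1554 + 8260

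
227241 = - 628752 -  - 855993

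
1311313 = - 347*( -3779)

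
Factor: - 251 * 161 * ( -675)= 3^3* 5^2*7^1 * 23^1*251^1 = 27277425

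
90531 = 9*10059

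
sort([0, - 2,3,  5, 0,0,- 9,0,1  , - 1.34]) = [- 9, - 2,-1.34,0,0, 0,0,1,3, 5 ] 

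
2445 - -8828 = 11273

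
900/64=14 + 1/16 = 14.06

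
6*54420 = 326520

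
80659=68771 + 11888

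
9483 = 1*9483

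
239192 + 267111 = 506303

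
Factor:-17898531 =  - 3^1*7^1*23^1*37057^1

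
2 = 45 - 43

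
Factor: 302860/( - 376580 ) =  - 797/991 = - 797^1*991^( - 1 )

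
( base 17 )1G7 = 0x238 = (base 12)3b4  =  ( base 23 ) 11g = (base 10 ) 568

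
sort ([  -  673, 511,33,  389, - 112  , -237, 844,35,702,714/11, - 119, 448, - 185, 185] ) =[ - 673,  -  237, - 185, - 119, - 112,33,35, 714/11, 185 , 389, 448,  511,702,844]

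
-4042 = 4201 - 8243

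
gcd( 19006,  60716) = 86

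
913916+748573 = 1662489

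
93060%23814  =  21618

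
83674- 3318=80356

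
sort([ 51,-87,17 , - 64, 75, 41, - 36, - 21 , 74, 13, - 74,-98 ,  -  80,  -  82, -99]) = [ - 99, - 98, - 87,  -  82 ,- 80, - 74,-64,  -  36, - 21, 13, 17, 41, 51, 74,75]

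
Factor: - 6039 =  - 3^2*11^1*61^1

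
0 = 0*3156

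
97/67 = 1 + 30/67  =  1.45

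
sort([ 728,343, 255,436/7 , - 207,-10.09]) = [ - 207, - 10.09, 436/7,255, 343,  728]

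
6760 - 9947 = -3187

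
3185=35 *91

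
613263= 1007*609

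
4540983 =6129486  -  1588503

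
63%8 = 7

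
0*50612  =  0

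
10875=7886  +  2989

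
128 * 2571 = 329088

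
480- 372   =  108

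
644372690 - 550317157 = 94055533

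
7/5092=7/5092 = 0.00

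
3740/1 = 3740 = 3740.00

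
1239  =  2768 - 1529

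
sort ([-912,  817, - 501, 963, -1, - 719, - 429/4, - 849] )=[-912  , - 849, - 719 , - 501, - 429/4, - 1, 817 , 963] 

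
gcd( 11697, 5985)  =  21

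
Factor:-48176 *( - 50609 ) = 2438139184 = 2^4*13^1 * 17^1*229^1*3011^1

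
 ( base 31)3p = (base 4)1312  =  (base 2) 1110110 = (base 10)118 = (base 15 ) 7d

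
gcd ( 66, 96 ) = 6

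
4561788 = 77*59244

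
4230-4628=-398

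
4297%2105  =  87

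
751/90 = 751/90 = 8.34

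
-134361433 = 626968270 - 761329703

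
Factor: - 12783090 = - 2^1 * 3^1*5^1*426103^1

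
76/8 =9 + 1/2=9.50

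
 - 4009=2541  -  6550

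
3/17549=3/17549 = 0.00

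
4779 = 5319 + -540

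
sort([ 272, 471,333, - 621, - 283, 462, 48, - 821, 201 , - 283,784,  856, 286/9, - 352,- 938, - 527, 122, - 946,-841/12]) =[ - 946,-938, - 821, - 621, - 527, -352, - 283, - 283, - 841/12, 286/9, 48 , 122,  201, 272, 333,  462, 471, 784,856]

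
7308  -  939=6369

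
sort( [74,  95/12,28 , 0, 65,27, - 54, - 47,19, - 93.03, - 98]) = [ - 98, - 93.03, - 54,  -  47,  0,  95/12, 19, 27, 28,  65, 74]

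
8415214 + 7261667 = 15676881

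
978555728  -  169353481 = 809202247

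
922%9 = 4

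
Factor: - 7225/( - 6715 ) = 5^1*17^1*79^ ( -1) = 85/79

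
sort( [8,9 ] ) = [ 8 , 9] 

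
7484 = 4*1871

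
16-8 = 8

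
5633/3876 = 1 + 1757/3876 = 1.45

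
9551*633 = 6045783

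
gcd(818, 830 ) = 2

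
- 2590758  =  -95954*27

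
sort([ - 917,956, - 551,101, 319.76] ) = [  -  917, -551, 101,  319.76, 956]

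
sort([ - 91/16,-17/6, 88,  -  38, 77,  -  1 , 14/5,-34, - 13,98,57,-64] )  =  [-64, - 38,-34,-13,-91/16, - 17/6, - 1, 14/5, 57,77,88, 98] 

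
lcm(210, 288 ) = 10080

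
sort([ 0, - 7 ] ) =[  -  7, 0 ]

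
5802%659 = 530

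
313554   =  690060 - 376506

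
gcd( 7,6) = 1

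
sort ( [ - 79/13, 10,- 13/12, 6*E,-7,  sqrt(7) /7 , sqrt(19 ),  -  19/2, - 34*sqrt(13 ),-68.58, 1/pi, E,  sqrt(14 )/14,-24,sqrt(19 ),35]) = [  -  34 * sqrt(13 ), - 68.58,  -  24,-19/2, -7, - 79/13,-13/12, sqrt (14 )/14, 1/pi,sqrt(7)/7, E,sqrt( 19 ), sqrt( 19 ) , 10, 6*E, 35 ] 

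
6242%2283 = 1676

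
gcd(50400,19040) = 1120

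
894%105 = 54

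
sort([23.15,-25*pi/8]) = [ - 25*pi/8,23.15] 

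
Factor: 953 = 953^1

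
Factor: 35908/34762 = 94/91 = 2^1*7^( - 1) * 13^( - 1)*47^1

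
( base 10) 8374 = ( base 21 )ikg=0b10000010110110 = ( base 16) 20B6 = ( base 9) 12434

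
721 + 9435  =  10156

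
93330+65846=159176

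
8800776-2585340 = 6215436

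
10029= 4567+5462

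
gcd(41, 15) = 1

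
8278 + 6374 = 14652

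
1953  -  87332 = -85379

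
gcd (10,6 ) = 2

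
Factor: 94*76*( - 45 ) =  - 321480 = - 2^3 * 3^2*5^1*19^1*47^1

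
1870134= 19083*98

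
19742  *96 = 1895232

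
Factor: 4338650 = 2^1*5^2*19^1*4567^1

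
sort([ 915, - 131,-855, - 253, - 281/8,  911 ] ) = [ - 855, - 253, - 131,-281/8,911,  915 ]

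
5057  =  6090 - 1033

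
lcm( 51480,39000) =1287000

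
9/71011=9/71011=   0.00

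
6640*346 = 2297440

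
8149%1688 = 1397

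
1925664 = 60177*32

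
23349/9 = 2594 + 1/3 = 2594.33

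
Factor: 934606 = 2^1*281^1*1663^1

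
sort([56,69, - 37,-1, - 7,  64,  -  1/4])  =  [ - 37, - 7 , - 1, - 1/4, 56, 64, 69]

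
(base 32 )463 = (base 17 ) EE7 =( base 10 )4291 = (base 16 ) 10c3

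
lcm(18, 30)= 90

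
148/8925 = 148/8925 = 0.02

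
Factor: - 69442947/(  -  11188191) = 3306807/532771 = 3^2*7^1  *  52489^1*532771^( - 1) 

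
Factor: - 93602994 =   -  2^1*3^1*15600499^1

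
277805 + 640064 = 917869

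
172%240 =172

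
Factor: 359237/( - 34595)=-5^( - 1 )*11^( - 1) * 17^( - 1)*23^1*37^( - 1)*15619^1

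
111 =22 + 89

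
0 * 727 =0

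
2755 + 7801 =10556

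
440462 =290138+150324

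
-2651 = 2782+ - 5433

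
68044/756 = 17011/189 = 90.01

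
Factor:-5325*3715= - 19782375  =  - 3^1* 5^3* 71^1 * 743^1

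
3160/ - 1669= -3160/1669= - 1.89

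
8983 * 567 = 5093361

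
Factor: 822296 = 2^3*23^1 *41^1*109^1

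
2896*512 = 1482752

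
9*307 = 2763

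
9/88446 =3/29482 = 0.00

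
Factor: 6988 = 2^2*1747^1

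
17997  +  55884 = 73881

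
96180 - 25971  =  70209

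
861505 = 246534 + 614971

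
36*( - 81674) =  - 2940264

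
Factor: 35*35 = 1225 =5^2*7^2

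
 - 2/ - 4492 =1/2246 = 0.00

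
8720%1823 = 1428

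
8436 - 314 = 8122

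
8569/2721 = 8569/2721  =  3.15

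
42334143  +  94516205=136850348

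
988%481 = 26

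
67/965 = 67/965 = 0.07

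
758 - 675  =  83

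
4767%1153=155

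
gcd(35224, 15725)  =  629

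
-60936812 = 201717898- 262654710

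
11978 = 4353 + 7625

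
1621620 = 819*1980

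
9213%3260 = 2693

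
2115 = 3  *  705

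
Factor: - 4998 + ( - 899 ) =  - 5897=- 5897^1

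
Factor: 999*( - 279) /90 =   -  30969/10 = - 2^( - 1 )*3^3*5^(  -  1)*  31^1*37^1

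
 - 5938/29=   -  5938/29 = -204.76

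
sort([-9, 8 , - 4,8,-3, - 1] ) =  [ - 9,-4 ,-3, - 1,8,8]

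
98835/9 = 10981 + 2/3= 10981.67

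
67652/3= 67652/3=22550.67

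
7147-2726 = 4421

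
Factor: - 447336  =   - 2^3*3^3*19^1*109^1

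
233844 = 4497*52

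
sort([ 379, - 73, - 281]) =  [ - 281, - 73,379 ] 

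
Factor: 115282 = 2^1*57641^1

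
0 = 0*2418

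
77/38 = 77/38 = 2.03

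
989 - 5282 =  - 4293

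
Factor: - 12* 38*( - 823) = 375288 = 2^3 * 3^1*19^1*823^1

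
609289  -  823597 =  - 214308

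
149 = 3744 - 3595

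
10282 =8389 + 1893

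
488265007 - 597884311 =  - 109619304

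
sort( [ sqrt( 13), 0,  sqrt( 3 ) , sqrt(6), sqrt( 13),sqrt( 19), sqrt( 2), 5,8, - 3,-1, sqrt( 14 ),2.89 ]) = [ - 3, - 1,0,sqrt( 2), sqrt( 3), sqrt ( 6), 2.89, sqrt(13), sqrt( 13 ), sqrt( 14), sqrt( 19 ), 5, 8 ]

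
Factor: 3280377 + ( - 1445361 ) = 2^3 * 3^1 * 157^1*487^1 = 1835016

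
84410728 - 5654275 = 78756453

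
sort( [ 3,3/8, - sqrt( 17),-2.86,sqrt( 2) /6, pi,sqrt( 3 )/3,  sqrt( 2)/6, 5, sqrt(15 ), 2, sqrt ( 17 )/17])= [ - sqrt( 17 ), - 2.86, sqrt(2)/6, sqrt(2)/6 , sqrt(17) /17,3/8,sqrt( 3)/3, 2,3, pi,  sqrt( 15),5]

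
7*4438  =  31066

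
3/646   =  3/646  =  0.00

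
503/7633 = 503/7633 = 0.07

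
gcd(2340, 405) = 45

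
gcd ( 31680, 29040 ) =2640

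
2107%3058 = 2107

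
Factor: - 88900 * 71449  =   - 6351816100 = - 2^2 * 5^2*7^2*59^1 *127^1*173^1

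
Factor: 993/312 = 331/104 = 2^ ( - 3 )*13^( - 1)*331^1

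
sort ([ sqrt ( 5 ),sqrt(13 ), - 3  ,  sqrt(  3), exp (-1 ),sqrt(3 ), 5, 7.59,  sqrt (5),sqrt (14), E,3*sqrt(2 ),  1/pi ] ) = [ - 3,1/pi, exp( - 1),sqrt( 3),  sqrt (3 ) , sqrt( 5 ),sqrt (5), E,sqrt( 13 ), sqrt (14),3*sqrt(2 ),5, 7.59]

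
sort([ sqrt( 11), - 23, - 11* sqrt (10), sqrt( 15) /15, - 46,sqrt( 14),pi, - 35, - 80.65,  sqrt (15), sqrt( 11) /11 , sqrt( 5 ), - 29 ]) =[ - 80.65,-46, - 35,- 11*sqrt( 10), - 29, - 23, sqrt( 15 )/15, sqrt(11) /11,sqrt(5 ),pi , sqrt( 11), sqrt(14),sqrt(15) ] 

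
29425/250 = 1177/10 = 117.70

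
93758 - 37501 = 56257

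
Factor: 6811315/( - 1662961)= - 5^1 *7^1 * 194609^1 *1662961^( - 1)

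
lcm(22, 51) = 1122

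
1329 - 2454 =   -  1125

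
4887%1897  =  1093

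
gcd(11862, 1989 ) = 9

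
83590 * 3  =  250770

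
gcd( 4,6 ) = 2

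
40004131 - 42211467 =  - 2207336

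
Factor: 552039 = 3^1*184013^1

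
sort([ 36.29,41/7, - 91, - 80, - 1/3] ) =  [ - 91, - 80, - 1/3, 41/7,36.29] 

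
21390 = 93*230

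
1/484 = 1/484 =0.00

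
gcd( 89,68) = 1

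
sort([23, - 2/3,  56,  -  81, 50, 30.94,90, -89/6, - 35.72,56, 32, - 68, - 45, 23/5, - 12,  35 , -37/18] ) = [ - 81,-68, - 45, - 35.72, - 89/6,- 12, - 37/18, - 2/3,23/5,23,30.94,32, 35,  50,56 , 56,90] 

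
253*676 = 171028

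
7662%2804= 2054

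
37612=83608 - 45996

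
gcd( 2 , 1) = 1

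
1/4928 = 1/4928=0.00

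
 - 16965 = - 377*45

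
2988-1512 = 1476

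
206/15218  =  103/7609 = 0.01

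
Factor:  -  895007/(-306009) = 3^( - 2 )*11^ ( - 2 )*281^(  -  1)*895007^1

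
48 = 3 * 16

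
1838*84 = 154392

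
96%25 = 21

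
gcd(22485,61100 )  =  5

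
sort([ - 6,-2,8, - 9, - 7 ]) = [ - 9,-7,-6,-2,8 ]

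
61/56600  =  61/56600  =  0.00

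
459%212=35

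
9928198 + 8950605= 18878803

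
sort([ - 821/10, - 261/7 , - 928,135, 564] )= [-928, - 821/10, - 261/7 , 135, 564] 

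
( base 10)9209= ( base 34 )7wt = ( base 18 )1A7B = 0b10001111111001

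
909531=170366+739165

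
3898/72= 1949/36  =  54.14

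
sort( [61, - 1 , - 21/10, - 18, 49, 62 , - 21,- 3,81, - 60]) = [  -  60, - 21, - 18, - 3,- 21/10,-1 , 49, 61, 62,81 ]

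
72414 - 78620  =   - 6206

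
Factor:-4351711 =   -  7^1*13^1*17^1 * 29^1*97^1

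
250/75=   3+1/3 = 3.33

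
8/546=4/273 = 0.01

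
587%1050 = 587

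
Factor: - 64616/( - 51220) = 2^1*5^ ( - 1 )*13^ ( - 1 )*41^1 = 82/65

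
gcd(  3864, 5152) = 1288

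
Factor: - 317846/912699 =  - 2^1 * 3^( - 2 ) * 101411^ (  -  1 )*158923^1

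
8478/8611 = 8478/8611=0.98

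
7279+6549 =13828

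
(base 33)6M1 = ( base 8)16135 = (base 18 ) 1477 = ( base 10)7261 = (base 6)53341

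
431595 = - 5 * (-86319)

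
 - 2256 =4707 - 6963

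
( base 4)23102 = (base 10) 722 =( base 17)288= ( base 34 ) l8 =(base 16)2D2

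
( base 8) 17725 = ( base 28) AB1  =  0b1111111010101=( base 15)2634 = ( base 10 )8149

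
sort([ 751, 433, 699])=[ 433,699,  751 ]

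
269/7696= 269/7696 = 0.03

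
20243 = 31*653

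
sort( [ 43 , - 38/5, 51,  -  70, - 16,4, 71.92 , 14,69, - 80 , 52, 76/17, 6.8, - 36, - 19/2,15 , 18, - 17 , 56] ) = [ - 80, - 70, - 36,-17, - 16, - 19/2  , - 38/5,4, 76/17,6.8, 14, 15, 18, 43, 51, 52,56 , 69,71.92 ] 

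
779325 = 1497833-718508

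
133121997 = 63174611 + 69947386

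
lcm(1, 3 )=3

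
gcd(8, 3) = 1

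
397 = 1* 397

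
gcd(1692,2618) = 2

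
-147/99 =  - 49/33 = - 1.48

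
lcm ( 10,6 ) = 30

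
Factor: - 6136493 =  - 11^1*557863^1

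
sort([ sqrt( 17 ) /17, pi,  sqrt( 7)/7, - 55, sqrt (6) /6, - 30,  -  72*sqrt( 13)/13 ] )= [ - 55, - 30 , - 72*sqrt(13)/13  ,  sqrt( 17 )/17, sqrt(7 )/7,sqrt(6) /6,pi ]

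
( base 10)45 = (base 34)1b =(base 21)23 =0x2D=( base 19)27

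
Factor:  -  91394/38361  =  -2^1*3^(- 1)*19^(  -  1)*673^(  -  1) *45697^1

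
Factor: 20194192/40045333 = 2^4*263^1*463^( - 1)*4799^1*86491^ ( - 1) 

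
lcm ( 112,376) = 5264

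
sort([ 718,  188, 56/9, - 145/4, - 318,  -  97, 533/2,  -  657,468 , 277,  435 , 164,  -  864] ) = [ - 864,-657, - 318, - 97, - 145/4,56/9,  164,188, 533/2,277,435,468,718]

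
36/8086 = 18/4043 = 0.00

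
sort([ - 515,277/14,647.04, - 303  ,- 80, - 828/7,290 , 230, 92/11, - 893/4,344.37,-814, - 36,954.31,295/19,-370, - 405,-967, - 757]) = [ - 967  , - 814, -757,- 515,-405 , - 370,-303, - 893/4, - 828/7, - 80, -36,92/11 , 295/19,277/14, 230,290,344.37,647.04, 954.31 ] 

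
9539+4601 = 14140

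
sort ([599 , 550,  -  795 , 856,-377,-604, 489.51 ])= [ - 795, - 604,-377,489.51,550, 599, 856] 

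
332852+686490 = 1019342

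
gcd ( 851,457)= 1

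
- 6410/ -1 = 6410 + 0/1 = 6410.00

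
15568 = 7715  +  7853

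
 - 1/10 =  - 1 + 9/10   =  - 0.10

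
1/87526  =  1/87526 =0.00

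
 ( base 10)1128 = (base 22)276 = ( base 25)1k3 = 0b10001101000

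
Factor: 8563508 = 2^2*2140877^1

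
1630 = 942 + 688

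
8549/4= 2137 + 1/4 = 2137.25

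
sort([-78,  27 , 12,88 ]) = [ - 78, 12, 27,  88 ]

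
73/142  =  73/142=0.51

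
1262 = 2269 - 1007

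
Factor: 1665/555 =3 = 3^1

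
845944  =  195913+650031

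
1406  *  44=61864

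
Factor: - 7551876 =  - 2^2*3^1 * 17^1  *  37019^1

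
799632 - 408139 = 391493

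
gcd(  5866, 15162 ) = 14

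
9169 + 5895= 15064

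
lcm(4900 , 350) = 4900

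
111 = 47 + 64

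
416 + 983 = 1399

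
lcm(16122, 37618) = 112854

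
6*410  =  2460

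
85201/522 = 163 + 115/522 = 163.22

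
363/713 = 363/713 = 0.51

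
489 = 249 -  - 240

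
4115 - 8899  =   - 4784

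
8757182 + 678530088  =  687287270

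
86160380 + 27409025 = 113569405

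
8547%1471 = 1192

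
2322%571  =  38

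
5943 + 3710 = 9653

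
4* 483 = 1932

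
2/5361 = 2/5361 = 0.00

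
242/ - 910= - 1 + 334/455 = -  0.27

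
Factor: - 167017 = -167017^1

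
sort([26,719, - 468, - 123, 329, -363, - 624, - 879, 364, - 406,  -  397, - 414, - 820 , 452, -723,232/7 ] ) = [ - 879, - 820, - 723, - 624, - 468, - 414,  -  406,-397,  -  363, - 123, 26, 232/7,329,364,452,719 ] 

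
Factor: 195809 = 195809^1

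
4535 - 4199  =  336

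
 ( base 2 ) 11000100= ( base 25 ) 7L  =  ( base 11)169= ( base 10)196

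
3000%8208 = 3000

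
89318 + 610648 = 699966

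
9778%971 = 68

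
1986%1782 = 204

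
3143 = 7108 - 3965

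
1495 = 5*299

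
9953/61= 163 + 10/61 = 163.16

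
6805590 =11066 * 615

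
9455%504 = 383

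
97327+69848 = 167175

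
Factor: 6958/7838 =7^2 * 71^1*3919^ (  -  1 )=3479/3919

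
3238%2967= 271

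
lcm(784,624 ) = 30576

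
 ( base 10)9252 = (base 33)8GC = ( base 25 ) EK2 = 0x2424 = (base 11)6A51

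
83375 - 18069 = 65306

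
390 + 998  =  1388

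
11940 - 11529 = 411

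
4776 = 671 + 4105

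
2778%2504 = 274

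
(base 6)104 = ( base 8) 50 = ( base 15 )2A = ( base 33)17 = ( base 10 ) 40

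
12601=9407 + 3194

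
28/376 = 7/94=0.07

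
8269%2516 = 721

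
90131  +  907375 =997506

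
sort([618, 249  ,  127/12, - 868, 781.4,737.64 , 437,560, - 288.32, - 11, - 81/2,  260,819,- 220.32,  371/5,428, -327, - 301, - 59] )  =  [- 868, - 327,  -  301, - 288.32 , - 220.32,-59, - 81/2 , - 11, 127/12,  371/5 , 249, 260,428 , 437,560,618,  737.64,  781.4,819] 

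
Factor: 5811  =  3^1*13^1 * 149^1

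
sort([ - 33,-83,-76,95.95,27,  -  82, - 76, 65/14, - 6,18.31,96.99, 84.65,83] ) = [-83,-82, - 76,  -  76, - 33, - 6, 65/14, 18.31,27, 83,84.65, 95.95 , 96.99]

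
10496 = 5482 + 5014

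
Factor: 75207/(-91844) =  -  2^(-2) * 3^1 * 11^1 * 43^1 *53^1*22961^( - 1)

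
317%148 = 21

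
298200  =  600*497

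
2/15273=2/15273  =  0.00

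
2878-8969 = -6091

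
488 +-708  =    -  220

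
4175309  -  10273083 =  - 6097774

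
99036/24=8253/2 =4126.50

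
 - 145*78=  - 11310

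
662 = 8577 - 7915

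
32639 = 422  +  32217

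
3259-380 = 2879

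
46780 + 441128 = 487908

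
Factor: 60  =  2^2*3^1*5^1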